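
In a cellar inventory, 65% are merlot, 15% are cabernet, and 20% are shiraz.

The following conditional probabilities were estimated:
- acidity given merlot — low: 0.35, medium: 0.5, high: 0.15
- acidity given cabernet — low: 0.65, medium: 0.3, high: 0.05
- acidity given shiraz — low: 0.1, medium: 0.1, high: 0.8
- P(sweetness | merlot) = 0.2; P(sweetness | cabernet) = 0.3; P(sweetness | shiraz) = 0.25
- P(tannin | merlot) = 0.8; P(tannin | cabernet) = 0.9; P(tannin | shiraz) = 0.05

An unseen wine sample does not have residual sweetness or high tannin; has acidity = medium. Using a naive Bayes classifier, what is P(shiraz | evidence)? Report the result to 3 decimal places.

0.205

merlot: 0.65 × 0.5 × (1−0.2) × (1−0.8) = 0.052
cabernet: 0.15 × 0.3 × (1−0.3) × (1−0.9) = 0.00315
shiraz: 0.2 × 0.1 × (1−0.25) × (1−0.05) = 0.01425
P(shiraz | x) = 0.01425 / 0.0694 ≈ 0.205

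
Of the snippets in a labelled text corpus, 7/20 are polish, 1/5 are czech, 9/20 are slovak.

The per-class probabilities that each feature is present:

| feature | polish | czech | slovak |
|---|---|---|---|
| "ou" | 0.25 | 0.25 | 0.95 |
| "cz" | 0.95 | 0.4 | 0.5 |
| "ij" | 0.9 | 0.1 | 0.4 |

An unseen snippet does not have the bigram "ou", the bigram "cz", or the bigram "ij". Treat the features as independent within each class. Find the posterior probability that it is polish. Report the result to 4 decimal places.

0.0147

polish: 0.35 × (1−0.25) × (1−0.95) × (1−0.9) = 0.0013125
czech: 0.2 × (1−0.25) × (1−0.4) × (1−0.1) = 0.081
slovak: 0.45 × (1−0.95) × (1−0.5) × (1−0.4) = 0.00675
P(polish | x) = 0.0013125 / 0.0890625 ≈ 0.0147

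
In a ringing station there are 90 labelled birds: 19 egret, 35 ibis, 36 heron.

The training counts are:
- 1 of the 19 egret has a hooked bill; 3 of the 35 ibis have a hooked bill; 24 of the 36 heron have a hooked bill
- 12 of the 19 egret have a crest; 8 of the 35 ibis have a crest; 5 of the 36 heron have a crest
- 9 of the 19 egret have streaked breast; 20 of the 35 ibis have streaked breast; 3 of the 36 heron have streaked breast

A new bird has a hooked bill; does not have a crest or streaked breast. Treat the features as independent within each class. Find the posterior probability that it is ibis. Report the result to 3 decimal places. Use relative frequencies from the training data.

egret: (19/90) × (1/19) × (7/19) × (10/19) ≈ 0.00215451
ibis: (35/90) × (3/35) × (27/35) × (15/35) ≈ 0.0110204
heron: (36/90) × (24/36) × (31/36) × (33/36) ≈ 0.210494
P(ibis | x) = 0.0110204 / 0.22366891 ≈ 0.049

0.049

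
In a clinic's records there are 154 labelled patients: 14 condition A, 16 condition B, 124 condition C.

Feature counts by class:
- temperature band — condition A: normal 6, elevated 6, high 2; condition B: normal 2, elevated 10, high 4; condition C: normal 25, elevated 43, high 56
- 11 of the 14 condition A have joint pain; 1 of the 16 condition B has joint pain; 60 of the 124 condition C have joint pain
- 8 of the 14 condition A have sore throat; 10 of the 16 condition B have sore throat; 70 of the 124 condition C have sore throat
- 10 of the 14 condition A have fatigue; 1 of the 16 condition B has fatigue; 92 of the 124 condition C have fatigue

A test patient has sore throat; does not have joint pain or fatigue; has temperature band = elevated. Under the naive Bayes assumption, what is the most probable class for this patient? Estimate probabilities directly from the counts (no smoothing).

condition B

condition A: (14/154) × (6/14) × (3/14) × (8/14) × (4/14) ≈ 0.00136307
condition B: (16/154) × (10/16) × (15/16) × (10/16) × (15/16) ≈ 0.0356699
condition C: (124/154) × (43/124) × (64/124) × (70/124) × (32/124) ≈ 0.0209947
Highest score → condition B.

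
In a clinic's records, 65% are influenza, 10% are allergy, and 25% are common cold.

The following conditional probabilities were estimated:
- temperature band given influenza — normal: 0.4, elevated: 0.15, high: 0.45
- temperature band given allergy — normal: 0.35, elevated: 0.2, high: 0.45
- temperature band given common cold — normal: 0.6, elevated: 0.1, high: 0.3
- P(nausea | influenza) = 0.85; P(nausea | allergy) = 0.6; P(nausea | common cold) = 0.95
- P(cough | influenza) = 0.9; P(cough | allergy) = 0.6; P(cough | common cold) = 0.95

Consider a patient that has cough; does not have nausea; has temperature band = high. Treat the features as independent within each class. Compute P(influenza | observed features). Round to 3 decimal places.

0.733

influenza: 0.65 × 0.45 × (1−0.85) × 0.9 = 0.0394875
allergy: 0.1 × 0.45 × (1−0.6) × 0.6 = 0.0108
common cold: 0.25 × 0.3 × (1−0.95) × 0.95 = 0.0035625
P(influenza | x) = 0.0394875 / 0.05385 ≈ 0.733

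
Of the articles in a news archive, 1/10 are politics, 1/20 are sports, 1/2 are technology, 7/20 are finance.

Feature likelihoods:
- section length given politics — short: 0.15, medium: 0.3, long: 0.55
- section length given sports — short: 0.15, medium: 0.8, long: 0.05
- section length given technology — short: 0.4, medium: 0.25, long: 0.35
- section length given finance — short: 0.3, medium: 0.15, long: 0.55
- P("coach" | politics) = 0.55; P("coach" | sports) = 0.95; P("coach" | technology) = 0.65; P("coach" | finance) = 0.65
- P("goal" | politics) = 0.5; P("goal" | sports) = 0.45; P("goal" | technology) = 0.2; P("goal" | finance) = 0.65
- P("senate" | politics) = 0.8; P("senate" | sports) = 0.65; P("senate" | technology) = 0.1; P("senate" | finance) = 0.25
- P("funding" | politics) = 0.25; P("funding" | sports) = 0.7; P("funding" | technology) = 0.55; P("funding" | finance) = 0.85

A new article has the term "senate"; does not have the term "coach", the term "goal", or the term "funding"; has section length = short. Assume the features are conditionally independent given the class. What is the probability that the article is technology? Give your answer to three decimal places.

politics: 0.1 × 0.15 × (1−0.55) × (1−0.5) × 0.8 × (1−0.25) = 0.002025
sports: 0.05 × 0.15 × (1−0.95) × (1−0.45) × 0.65 × (1−0.7) = 0.00004021875
technology: 0.5 × 0.4 × (1−0.65) × (1−0.2) × 0.1 × (1−0.55) = 0.00252
finance: 0.35 × 0.3 × (1−0.65) × (1−0.65) × 0.25 × (1−0.85) = 0.00048234375
P(technology | x) = 0.00252 / 0.0050675625 ≈ 0.497

0.497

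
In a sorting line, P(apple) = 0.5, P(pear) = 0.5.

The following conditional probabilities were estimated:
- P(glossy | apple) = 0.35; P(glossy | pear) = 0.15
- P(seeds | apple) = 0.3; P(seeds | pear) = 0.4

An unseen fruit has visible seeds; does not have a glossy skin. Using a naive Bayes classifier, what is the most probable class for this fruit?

apple: 0.5 × (1−0.35) × 0.3 = 0.0975
pear: 0.5 × (1−0.15) × 0.4 = 0.17
Highest score → pear.

pear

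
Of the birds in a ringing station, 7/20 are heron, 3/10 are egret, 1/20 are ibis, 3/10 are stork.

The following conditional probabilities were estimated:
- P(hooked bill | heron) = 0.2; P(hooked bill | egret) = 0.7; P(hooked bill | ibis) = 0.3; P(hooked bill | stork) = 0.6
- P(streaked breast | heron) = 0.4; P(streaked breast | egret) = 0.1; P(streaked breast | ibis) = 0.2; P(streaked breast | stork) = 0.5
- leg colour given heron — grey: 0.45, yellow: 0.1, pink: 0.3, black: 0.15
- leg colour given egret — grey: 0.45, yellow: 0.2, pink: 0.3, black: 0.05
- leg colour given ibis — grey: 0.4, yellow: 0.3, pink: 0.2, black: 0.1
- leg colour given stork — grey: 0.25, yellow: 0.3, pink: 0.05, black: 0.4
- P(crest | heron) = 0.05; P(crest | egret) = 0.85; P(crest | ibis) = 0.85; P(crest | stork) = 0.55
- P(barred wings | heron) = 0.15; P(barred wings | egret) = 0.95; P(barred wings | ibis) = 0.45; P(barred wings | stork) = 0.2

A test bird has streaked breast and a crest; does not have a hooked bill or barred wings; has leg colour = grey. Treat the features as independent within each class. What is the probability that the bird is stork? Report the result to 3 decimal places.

0.646

heron: 0.35 × (1−0.2) × 0.4 × 0.45 × 0.05 × (1−0.15) = 0.002142
egret: 0.3 × (1−0.7) × 0.1 × 0.45 × 0.85 × (1−0.95) = 0.000172125
ibis: 0.05 × (1−0.3) × 0.2 × 0.4 × 0.85 × (1−0.45) = 0.001309
stork: 0.3 × (1−0.6) × 0.5 × 0.25 × 0.55 × (1−0.2) = 0.0066
P(stork | x) = 0.0066 / 0.010223125 ≈ 0.646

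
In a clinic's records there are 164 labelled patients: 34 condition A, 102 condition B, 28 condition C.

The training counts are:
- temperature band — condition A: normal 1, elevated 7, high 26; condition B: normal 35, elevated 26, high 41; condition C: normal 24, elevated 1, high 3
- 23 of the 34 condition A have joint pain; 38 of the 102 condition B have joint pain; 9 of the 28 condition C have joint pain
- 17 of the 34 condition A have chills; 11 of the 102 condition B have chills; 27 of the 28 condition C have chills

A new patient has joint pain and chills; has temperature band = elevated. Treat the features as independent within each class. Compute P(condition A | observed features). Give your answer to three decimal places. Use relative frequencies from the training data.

0.636

condition A: (34/164) × (7/34) × (23/34) × (17/34) ≈ 0.0144369
condition B: (102/164) × (26/102) × (38/102) × (11/102) ≈ 0.0063695
condition C: (28/164) × (1/28) × (9/28) × (27/28) ≈ 0.00188993
P(condition A | x) = 0.0144369 / 0.02269633 ≈ 0.636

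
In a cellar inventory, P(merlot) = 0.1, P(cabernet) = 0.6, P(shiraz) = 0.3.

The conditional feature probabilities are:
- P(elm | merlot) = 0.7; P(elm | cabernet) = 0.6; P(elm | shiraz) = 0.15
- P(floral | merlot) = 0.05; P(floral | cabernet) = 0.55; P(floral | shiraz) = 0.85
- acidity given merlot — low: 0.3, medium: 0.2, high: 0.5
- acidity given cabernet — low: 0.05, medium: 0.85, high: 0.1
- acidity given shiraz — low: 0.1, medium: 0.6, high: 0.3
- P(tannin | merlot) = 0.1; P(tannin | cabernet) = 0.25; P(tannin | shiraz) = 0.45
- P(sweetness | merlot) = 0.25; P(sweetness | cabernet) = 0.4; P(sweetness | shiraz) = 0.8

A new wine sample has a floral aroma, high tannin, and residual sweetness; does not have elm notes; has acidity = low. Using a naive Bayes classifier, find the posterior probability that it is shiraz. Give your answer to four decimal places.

0.9208

merlot: 0.1 × (1−0.7) × 0.05 × 0.3 × 0.1 × 0.25 = 0.00001125
cabernet: 0.6 × (1−0.6) × 0.55 × 0.05 × 0.25 × 0.4 = 0.00066
shiraz: 0.3 × (1−0.15) × 0.85 × 0.1 × 0.45 × 0.8 = 0.007803
P(shiraz | x) = 0.007803 / 0.00847425 ≈ 0.9208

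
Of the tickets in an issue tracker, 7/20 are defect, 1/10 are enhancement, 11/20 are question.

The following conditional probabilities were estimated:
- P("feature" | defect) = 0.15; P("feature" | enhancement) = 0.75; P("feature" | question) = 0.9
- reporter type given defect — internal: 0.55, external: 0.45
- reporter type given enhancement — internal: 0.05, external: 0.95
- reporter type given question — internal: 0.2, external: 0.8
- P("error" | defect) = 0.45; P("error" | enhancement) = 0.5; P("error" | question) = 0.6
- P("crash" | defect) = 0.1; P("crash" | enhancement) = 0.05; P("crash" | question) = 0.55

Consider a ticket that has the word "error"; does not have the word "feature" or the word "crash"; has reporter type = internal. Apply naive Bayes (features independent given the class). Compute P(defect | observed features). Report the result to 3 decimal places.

defect: 0.35 × (1−0.15) × 0.55 × 0.45 × (1−0.1) = 0.066268125
enhancement: 0.1 × (1−0.75) × 0.05 × 0.5 × (1−0.05) = 0.00059375
question: 0.55 × (1−0.9) × 0.2 × 0.6 × (1−0.55) = 0.00297
P(defect | x) = 0.066268125 / 0.069831875 ≈ 0.949

0.949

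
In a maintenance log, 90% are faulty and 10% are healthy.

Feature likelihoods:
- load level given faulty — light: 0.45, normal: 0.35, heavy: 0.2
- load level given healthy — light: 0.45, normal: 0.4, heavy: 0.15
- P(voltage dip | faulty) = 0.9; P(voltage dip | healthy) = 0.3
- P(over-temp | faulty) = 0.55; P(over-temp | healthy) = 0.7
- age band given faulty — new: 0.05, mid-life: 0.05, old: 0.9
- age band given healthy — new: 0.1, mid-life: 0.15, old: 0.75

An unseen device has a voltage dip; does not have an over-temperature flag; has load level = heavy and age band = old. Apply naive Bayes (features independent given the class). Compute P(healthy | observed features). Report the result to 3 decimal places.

faulty: 0.9 × 0.2 × 0.9 × (1−0.55) × 0.9 = 0.06561
healthy: 0.1 × 0.15 × 0.3 × (1−0.7) × 0.75 = 0.0010125
P(healthy | x) = 0.0010125 / 0.0666225 ≈ 0.015

0.015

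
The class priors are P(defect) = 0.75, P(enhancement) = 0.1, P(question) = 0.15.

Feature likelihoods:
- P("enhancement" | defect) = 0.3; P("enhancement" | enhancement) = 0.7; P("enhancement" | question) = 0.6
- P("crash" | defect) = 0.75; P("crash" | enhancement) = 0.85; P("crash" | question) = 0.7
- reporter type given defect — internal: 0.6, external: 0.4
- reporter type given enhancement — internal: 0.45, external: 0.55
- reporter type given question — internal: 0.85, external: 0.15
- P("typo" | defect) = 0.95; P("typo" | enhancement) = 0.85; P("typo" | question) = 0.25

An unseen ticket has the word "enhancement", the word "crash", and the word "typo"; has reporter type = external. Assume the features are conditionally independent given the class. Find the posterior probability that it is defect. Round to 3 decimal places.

defect: 0.75 × 0.3 × 0.75 × 0.4 × 0.95 = 0.064125
enhancement: 0.1 × 0.7 × 0.85 × 0.55 × 0.85 = 0.02781625
question: 0.15 × 0.6 × 0.7 × 0.15 × 0.25 = 0.0023625
P(defect | x) = 0.064125 / 0.09430375 ≈ 0.680

0.680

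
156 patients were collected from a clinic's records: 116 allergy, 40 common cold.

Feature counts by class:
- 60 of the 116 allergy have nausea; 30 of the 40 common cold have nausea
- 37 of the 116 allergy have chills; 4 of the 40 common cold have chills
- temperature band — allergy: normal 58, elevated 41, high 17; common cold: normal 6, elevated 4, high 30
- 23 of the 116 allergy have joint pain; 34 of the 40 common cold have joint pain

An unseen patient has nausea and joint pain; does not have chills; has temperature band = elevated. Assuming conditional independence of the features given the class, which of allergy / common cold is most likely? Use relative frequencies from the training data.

allergy

allergy: (116/156) × (60/116) × (79/116) × (41/116) × (23/116) ≈ 0.0183566
common cold: (40/156) × (30/40) × (36/40) × (4/40) × (34/40) ≈ 0.0147115
Highest score → allergy.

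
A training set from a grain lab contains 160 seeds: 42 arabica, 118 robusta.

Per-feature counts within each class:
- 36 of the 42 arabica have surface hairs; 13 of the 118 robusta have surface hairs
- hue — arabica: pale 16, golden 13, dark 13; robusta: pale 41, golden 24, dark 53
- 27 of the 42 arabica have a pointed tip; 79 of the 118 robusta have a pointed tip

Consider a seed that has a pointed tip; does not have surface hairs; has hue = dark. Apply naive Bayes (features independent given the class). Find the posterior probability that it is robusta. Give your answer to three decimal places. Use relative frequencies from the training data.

arabica: (42/160) × (6/42) × (13/42) × (27/42) ≈ 0.00746173
robusta: (118/160) × (105/118) × (53/118) × (79/118) ≈ 0.197337
P(robusta | x) = 0.197337 / 0.20479873 ≈ 0.964

0.964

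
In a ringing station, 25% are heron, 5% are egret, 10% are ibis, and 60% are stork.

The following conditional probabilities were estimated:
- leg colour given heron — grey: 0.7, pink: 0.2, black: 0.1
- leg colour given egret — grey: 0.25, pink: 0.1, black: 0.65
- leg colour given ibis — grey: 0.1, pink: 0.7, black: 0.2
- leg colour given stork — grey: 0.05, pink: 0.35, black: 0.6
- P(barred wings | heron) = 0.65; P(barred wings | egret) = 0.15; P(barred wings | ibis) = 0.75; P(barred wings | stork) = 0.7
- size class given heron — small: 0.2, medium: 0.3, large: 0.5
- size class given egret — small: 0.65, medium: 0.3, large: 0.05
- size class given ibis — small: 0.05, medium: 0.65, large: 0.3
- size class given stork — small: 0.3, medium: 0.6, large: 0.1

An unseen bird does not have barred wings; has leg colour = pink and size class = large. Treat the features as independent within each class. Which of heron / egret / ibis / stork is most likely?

heron

heron: 0.25 × 0.2 × (1−0.65) × 0.5 = 0.00875
egret: 0.05 × 0.1 × (1−0.15) × 0.05 = 0.0002125
ibis: 0.1 × 0.7 × (1−0.75) × 0.3 = 0.00525
stork: 0.6 × 0.35 × (1−0.7) × 0.1 = 0.0063
Highest score → heron.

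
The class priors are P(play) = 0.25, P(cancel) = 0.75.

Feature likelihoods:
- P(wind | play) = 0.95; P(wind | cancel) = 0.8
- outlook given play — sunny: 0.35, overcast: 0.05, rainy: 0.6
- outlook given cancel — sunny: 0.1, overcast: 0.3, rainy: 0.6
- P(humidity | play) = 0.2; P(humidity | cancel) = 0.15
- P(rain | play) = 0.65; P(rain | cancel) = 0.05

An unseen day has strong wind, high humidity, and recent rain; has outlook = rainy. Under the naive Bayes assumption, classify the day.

play: 0.25 × 0.95 × 0.6 × 0.2 × 0.65 = 0.018525
cancel: 0.75 × 0.8 × 0.6 × 0.15 × 0.05 = 0.0027
Highest score → play.

play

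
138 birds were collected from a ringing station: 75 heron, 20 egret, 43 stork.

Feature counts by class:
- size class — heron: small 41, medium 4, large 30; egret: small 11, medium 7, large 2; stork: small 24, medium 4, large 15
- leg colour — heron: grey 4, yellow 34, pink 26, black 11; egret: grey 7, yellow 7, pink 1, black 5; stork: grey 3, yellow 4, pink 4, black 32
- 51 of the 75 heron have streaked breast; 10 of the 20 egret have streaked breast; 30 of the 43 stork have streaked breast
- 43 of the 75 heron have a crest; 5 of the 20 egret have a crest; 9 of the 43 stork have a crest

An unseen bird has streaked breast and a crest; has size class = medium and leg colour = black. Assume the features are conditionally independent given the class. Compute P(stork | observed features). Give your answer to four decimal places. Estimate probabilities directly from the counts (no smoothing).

heron: (75/138) × (4/75) × (11/75) × (51/75) × (43/75) ≈ 0.0016574
egret: (20/138) × (7/20) × (5/20) × (10/20) × (5/20) ≈ 0.00158514
stork: (43/138) × (4/43) × (32/43) × (30/43) × (9/43) ≈ 0.00314985
P(stork | x) = 0.00314985 / 0.00639239 ≈ 0.4927

0.4927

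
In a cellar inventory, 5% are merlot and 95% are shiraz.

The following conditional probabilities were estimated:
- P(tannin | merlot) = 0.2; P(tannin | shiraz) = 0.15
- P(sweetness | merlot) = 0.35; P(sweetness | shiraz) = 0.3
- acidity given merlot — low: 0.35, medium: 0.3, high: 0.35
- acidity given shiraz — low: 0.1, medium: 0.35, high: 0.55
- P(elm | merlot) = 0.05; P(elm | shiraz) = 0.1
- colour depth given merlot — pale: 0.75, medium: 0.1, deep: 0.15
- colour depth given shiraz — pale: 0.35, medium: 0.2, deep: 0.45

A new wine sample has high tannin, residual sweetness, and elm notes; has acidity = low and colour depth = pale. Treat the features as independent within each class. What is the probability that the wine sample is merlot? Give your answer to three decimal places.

merlot: 0.05 × 0.2 × 0.35 × 0.35 × 0.05 × 0.75 = 0.0000459375
shiraz: 0.95 × 0.15 × 0.3 × 0.1 × 0.1 × 0.35 = 0.000149625
P(merlot | x) = 0.0000459375 / 0.0001955625 ≈ 0.235

0.235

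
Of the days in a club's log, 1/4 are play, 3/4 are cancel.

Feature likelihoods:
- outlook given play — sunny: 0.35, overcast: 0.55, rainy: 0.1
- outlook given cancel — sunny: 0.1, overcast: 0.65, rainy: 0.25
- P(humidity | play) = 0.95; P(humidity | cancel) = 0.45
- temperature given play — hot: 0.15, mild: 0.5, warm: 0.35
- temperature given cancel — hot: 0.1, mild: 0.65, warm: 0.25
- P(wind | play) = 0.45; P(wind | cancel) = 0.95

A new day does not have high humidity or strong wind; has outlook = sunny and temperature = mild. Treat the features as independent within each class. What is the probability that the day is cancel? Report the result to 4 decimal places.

play: 0.25 × 0.35 × (1−0.95) × 0.5 × (1−0.45) = 0.001203125
cancel: 0.75 × 0.1 × (1−0.45) × 0.65 × (1−0.95) = 0.001340625
P(cancel | x) = 0.001340625 / 0.00254375 ≈ 0.5270

0.5270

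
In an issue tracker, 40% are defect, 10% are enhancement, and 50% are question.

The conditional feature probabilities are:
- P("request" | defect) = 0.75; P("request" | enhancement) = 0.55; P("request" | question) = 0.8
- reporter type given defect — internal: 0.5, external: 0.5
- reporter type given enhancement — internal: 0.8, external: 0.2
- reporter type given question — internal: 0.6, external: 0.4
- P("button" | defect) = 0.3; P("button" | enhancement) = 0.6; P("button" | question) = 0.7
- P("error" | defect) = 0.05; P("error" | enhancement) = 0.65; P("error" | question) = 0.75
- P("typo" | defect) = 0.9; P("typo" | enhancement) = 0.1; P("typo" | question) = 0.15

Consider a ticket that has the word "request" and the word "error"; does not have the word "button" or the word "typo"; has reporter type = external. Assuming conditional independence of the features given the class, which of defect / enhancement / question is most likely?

question

defect: 0.4 × 0.75 × 0.5 × (1−0.3) × 0.05 × (1−0.9) = 0.000525
enhancement: 0.1 × 0.55 × 0.2 × (1−0.6) × 0.65 × (1−0.1) = 0.002574
question: 0.5 × 0.8 × 0.4 × (1−0.7) × 0.75 × (1−0.15) = 0.0306
Highest score → question.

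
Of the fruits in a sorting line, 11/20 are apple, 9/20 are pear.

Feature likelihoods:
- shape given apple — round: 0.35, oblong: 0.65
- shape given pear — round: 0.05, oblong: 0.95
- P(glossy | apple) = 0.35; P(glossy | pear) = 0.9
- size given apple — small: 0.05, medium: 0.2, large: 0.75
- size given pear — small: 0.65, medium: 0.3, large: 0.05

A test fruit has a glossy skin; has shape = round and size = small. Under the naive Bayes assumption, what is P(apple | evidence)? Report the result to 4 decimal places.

apple: 0.55 × 0.35 × 0.35 × 0.05 = 0.00336875
pear: 0.45 × 0.05 × 0.9 × 0.65 = 0.0131625
P(apple | x) = 0.00336875 / 0.01653125 ≈ 0.2038

0.2038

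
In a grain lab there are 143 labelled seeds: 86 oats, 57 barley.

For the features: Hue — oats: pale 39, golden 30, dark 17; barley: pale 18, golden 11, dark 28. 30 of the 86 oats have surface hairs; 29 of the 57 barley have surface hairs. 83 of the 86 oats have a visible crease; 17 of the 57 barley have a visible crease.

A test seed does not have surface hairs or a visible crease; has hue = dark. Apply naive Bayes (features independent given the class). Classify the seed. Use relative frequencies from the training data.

barley

oats: (86/143) × (17/86) × (56/86) × (3/86) ≈ 0.00270038
barley: (57/143) × (28/57) × (28/57) × (40/57) ≈ 0.0674979
Highest score → barley.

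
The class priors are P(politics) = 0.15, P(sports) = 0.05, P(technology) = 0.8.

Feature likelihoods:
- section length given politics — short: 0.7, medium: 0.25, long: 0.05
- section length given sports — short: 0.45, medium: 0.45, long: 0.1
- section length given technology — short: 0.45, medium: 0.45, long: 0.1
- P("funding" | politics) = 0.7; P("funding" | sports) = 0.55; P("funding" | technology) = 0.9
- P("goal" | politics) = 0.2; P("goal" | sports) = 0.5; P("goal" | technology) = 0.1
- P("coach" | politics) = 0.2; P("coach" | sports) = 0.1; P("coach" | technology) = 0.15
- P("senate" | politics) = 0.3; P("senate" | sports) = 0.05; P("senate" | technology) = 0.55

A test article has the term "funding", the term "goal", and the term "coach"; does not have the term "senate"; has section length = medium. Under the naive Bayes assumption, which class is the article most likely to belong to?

politics: 0.15 × 0.25 × 0.7 × 0.2 × 0.2 × (1−0.3) = 0.000735
sports: 0.05 × 0.45 × 0.55 × 0.5 × 0.1 × (1−0.05) = 0.0005878125
technology: 0.8 × 0.45 × 0.9 × 0.1 × 0.15 × (1−0.55) = 0.002187
Highest score → technology.

technology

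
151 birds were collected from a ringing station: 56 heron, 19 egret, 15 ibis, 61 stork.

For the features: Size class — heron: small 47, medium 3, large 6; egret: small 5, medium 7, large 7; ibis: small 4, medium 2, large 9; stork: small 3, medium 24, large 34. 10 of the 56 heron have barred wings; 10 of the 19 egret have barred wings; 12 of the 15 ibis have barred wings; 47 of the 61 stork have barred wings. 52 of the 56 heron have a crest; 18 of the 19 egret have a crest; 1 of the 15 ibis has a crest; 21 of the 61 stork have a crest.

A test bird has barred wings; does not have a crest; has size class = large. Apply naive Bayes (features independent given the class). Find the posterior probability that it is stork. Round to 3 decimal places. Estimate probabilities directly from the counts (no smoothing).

heron: (56/151) × (6/56) × (10/56) × (4/56) ≈ 0.000506825
egret: (19/151) × (7/19) × (10/19) × (1/19) ≈ 0.00128414
ibis: (15/151) × (9/15) × (12/15) × (14/15) ≈ 0.0445033
stork: (61/151) × (34/61) × (47/61) × (40/61) ≈ 0.113763
P(stork | x) = 0.113763 / 0.160057265 ≈ 0.711

0.711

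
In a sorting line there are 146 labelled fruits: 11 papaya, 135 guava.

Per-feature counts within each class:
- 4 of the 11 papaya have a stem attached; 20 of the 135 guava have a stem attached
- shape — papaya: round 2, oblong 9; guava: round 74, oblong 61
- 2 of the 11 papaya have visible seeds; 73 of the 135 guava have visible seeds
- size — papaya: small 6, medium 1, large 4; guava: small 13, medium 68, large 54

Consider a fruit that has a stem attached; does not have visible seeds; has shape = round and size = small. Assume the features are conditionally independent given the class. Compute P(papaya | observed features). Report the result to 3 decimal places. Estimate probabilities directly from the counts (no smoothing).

0.401

papaya: (11/146) × (4/11) × (2/11) × (9/11) × (6/11) ≈ 0.00222307
guava: (135/146) × (20/135) × (74/135) × (62/135) × (13/135) ≈ 0.0033208
P(papaya | x) = 0.00222307 / 0.00554387 ≈ 0.401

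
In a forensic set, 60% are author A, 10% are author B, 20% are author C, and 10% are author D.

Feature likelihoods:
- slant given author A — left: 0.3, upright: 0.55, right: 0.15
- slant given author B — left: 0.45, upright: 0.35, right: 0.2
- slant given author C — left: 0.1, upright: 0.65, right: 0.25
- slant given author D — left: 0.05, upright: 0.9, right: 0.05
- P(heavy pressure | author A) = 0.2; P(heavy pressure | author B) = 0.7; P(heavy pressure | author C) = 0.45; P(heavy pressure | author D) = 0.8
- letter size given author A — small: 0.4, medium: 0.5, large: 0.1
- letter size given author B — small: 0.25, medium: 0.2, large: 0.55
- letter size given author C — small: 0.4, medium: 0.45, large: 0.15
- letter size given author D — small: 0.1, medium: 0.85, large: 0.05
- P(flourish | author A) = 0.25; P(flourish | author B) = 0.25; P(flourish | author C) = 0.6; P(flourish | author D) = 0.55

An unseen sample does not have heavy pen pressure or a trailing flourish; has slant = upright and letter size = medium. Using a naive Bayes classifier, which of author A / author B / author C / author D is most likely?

author A: 0.6 × 0.55 × (1−0.2) × 0.5 × (1−0.25) = 0.099
author B: 0.1 × 0.35 × (1−0.7) × 0.2 × (1−0.25) = 0.001575
author C: 0.2 × 0.65 × (1−0.45) × 0.45 × (1−0.6) = 0.01287
author D: 0.1 × 0.9 × (1−0.8) × 0.85 × (1−0.55) = 0.006885
Highest score → author A.

author A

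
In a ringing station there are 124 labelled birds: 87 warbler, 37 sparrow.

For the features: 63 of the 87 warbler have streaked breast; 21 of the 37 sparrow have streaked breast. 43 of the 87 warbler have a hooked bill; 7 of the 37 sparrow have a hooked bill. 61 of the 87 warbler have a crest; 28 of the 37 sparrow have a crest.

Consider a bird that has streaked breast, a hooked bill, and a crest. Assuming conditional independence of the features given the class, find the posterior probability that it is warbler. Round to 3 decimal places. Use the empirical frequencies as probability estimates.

warbler: (87/124) × (63/87) × (43/87) × (61/87) ≈ 0.176067
sparrow: (37/124) × (21/37) × (7/37) × (28/37) ≈ 0.0242466
P(warbler | x) = 0.176067 / 0.2003136 ≈ 0.879

0.879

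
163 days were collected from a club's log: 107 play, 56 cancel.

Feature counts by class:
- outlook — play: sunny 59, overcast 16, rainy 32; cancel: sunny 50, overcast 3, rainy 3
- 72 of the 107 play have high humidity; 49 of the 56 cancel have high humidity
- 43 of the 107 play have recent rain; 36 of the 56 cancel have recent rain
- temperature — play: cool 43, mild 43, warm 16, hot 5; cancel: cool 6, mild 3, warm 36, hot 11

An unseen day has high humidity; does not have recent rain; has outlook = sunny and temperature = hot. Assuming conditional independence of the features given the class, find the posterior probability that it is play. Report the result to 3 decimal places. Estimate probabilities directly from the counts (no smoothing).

0.266

play: (107/163) × (59/107) × (72/107) × (64/107) × (5/107) ≈ 0.00680762
cancel: (56/163) × (50/56) × (49/56) × (20/56) × (11/56) ≈ 0.0188294
P(play | x) = 0.00680762 / 0.02563702 ≈ 0.266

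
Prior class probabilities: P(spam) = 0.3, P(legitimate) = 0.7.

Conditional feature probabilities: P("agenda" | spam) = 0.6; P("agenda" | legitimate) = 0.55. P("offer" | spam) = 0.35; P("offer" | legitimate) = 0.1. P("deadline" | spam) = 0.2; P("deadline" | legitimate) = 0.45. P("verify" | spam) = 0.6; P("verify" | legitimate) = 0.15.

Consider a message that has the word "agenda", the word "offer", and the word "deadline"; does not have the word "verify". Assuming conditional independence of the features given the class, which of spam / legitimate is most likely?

spam: 0.3 × 0.6 × 0.35 × 0.2 × (1−0.6) = 0.00504
legitimate: 0.7 × 0.55 × 0.1 × 0.45 × (1−0.15) = 0.01472625
Highest score → legitimate.

legitimate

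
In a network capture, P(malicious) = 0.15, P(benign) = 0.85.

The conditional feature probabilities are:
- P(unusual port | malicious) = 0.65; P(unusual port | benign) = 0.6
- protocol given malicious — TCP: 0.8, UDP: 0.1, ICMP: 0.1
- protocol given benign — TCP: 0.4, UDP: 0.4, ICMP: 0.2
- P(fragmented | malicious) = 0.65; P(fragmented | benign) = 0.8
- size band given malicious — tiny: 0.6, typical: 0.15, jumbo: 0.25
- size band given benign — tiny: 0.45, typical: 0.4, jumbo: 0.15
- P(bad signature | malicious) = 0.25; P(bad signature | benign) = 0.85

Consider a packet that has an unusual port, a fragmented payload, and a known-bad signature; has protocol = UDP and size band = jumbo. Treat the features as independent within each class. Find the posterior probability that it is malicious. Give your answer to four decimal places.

0.0187

malicious: 0.15 × 0.65 × 0.1 × 0.65 × 0.25 × 0.25 = 0.00039609375
benign: 0.85 × 0.6 × 0.4 × 0.8 × 0.15 × 0.85 = 0.020808
P(malicious | x) = 0.00039609375 / 0.02120409375 ≈ 0.0187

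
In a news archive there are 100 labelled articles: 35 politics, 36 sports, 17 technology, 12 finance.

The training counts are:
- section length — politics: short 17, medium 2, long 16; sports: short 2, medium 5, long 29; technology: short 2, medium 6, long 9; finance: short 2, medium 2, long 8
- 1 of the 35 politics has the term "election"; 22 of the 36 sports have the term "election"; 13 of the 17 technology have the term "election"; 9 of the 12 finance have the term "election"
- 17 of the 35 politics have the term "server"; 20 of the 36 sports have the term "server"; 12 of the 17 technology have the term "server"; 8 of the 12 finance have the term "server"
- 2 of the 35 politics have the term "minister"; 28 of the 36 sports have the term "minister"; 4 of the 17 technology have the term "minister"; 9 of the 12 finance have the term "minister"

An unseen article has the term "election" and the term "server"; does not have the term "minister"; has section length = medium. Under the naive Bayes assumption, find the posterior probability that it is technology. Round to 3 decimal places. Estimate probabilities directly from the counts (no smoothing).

0.791

politics: (35/100) × (2/35) × (1/35) × (17/35) × (33/35) ≈ 0.000261691
sports: (36/100) × (5/36) × (22/36) × (20/36) × (8/36) ≈ 0.00377229
technology: (17/100) × (6/17) × (13/17) × (12/17) × (13/17) ≈ 0.0247669
finance: (12/100) × (2/12) × (9/12) × (8/12) × (3/12) = 0.0025
P(technology | x) = 0.0247669 / 0.031300881 ≈ 0.791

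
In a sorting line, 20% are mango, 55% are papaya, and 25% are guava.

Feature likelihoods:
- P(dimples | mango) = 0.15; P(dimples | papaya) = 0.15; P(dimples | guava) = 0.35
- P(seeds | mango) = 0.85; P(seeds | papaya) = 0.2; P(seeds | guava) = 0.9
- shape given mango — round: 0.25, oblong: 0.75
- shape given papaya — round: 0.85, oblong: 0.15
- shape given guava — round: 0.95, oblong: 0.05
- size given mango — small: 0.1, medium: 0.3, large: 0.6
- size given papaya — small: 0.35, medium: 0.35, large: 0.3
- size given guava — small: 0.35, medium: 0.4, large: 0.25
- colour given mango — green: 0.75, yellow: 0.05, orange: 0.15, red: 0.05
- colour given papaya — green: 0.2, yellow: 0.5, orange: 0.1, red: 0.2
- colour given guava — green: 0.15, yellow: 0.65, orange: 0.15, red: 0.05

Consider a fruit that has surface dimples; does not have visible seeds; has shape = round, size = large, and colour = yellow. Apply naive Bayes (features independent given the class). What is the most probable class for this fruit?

mango: 0.2 × 0.15 × (1−0.85) × 0.25 × 0.6 × 0.05 = 0.00003375
papaya: 0.55 × 0.15 × (1−0.2) × 0.85 × 0.3 × 0.5 = 0.008415
guava: 0.25 × 0.35 × (1−0.9) × 0.95 × 0.25 × 0.65 = 0.00135078125
Highest score → papaya.

papaya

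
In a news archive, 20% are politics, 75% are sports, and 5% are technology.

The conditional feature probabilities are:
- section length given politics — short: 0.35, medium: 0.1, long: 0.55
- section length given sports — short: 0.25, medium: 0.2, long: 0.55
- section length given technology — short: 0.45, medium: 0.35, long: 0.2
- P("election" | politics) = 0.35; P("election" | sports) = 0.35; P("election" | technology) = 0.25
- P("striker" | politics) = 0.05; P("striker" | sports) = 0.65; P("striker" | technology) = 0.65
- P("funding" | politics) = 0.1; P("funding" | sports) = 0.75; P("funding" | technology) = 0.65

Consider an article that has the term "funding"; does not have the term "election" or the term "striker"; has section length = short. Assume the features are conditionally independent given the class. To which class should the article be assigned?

sports

politics: 0.2 × 0.35 × (1−0.35) × (1−0.05) × 0.1 = 0.0043225
sports: 0.75 × 0.25 × (1−0.35) × (1−0.65) × 0.75 = 0.0319921875
technology: 0.05 × 0.45 × (1−0.25) × (1−0.65) × 0.65 = 0.0038390625
Highest score → sports.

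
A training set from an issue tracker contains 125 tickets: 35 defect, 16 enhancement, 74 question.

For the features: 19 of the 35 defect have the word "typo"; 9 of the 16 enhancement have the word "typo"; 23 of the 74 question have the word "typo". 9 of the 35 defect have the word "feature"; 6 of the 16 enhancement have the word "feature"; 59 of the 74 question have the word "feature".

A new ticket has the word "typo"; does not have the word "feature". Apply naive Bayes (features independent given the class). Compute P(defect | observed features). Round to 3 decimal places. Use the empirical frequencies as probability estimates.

defect: (35/125) × (19/35) × (26/35) ≈ 0.112914
enhancement: (16/125) × (9/16) × (10/16) = 0.045
question: (74/125) × (23/74) × (15/74) ≈ 0.0372973
P(defect | x) = 0.112914 / 0.1952113 ≈ 0.578

0.578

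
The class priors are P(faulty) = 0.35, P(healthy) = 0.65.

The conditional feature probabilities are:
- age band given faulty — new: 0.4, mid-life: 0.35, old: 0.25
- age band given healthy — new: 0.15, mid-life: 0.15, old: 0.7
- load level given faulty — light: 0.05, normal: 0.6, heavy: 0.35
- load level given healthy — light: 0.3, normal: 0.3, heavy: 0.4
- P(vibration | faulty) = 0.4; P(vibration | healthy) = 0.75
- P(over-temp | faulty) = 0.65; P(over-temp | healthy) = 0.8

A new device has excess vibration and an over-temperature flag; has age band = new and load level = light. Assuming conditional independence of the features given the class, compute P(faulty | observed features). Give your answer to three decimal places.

0.094

faulty: 0.35 × 0.4 × 0.05 × 0.4 × 0.65 = 0.00182
healthy: 0.65 × 0.15 × 0.3 × 0.75 × 0.8 = 0.01755
P(faulty | x) = 0.00182 / 0.01937 ≈ 0.094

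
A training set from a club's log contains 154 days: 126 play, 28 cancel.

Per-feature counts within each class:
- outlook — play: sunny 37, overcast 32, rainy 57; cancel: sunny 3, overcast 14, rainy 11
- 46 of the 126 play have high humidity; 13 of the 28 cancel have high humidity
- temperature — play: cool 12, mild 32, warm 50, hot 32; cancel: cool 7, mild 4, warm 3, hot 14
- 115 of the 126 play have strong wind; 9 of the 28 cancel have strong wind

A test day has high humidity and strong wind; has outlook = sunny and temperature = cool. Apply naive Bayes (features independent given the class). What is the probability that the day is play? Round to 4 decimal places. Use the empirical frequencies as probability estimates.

0.9130

play: (126/154) × (37/126) × (46/126) × (12/126) × (115/126) ≈ 0.00762441
cancel: (28/154) × (3/28) × (13/28) × (7/28) × (9/28) ≈ 0.000726792
P(play | x) = 0.00762441 / 0.008351202 ≈ 0.9130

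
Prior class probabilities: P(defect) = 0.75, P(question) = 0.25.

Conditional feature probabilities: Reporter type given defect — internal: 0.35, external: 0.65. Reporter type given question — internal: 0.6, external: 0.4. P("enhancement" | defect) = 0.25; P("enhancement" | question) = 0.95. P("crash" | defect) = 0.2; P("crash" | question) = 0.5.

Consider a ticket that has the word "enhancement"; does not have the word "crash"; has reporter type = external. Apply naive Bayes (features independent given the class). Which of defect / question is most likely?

defect

defect: 0.75 × 0.65 × 0.25 × (1−0.2) = 0.0975
question: 0.25 × 0.4 × 0.95 × (1−0.5) = 0.0475
Highest score → defect.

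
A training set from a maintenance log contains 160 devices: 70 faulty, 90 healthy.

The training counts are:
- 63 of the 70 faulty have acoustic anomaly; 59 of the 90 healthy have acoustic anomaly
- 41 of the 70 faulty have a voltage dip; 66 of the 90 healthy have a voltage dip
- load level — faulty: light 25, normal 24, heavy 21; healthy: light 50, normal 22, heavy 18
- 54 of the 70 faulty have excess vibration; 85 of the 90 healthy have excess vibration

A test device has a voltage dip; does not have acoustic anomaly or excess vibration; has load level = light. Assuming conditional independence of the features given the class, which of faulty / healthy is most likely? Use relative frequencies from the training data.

healthy

faulty: (70/160) × (7/70) × (41/70) × (25/70) × (16/70) ≈ 0.00209184
healthy: (90/160) × (31/90) × (66/90) × (50/90) × (5/90) ≈ 0.00438529
Highest score → healthy.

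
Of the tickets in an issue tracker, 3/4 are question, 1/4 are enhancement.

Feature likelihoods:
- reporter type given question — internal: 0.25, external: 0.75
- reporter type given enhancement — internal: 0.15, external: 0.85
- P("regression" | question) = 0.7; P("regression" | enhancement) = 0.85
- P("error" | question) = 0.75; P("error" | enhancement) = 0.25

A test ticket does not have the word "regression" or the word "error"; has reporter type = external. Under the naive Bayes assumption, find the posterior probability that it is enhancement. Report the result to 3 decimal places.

question: 0.75 × 0.75 × (1−0.7) × (1−0.75) = 0.0421875
enhancement: 0.25 × 0.85 × (1−0.85) × (1−0.25) = 0.02390625
P(enhancement | x) = 0.02390625 / 0.06609375 ≈ 0.362

0.362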